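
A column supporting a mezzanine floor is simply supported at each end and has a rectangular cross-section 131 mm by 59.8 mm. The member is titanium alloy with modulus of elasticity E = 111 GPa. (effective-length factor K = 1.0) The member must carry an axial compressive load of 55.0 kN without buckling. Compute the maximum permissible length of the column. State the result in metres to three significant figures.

L_max ≈ 6.82 m

Buckling occurs about the weak axis: I_min = h·b³/12 with b = 59.8 mm (the shorter side).
I_min = 131×59.8³/12 = 2.334×10^6 mm⁴
I = 2.334×10^-6 m⁴
At the buckling limit P_cr = P = 5.500×10^4 N
From P_cr = π²EI/(K·L)²:  L = (1/K)·√(π²EI/P_cr) = (1/1)·√(π²×1.11×10^11×2.334×10^-6/5.500×10^4)
L = 6.82 m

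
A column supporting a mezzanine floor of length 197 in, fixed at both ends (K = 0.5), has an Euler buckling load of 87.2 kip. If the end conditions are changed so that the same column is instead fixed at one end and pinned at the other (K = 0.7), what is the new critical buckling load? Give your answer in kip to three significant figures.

P_cr ∝ 1/K², so P_cr,new = P_cr,old × (K_old/K_new)² = 87.2 × (0.5/0.7)²
= 87.2 × 0.5102 = 44.5 kip

P_cr ≈ 44.5 kip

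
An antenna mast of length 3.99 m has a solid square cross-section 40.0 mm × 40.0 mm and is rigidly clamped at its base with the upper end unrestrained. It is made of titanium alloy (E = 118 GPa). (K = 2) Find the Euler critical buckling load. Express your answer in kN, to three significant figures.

P_cr ≈ 3.90 kN

I = a⁴/12 = 40.0⁴/12 = 2.133×10^5 mm⁴
I = 2.133×10^5 mm⁴ = 2.133×10^-7 m⁴
Effective length L_e = K·L = 2 × 3.99 = 7.980 m
P_cr = π²EI / L_e² = π² × 118×10⁹ × 2.133×10^-7 / 7.980² = 3.902×10^3 N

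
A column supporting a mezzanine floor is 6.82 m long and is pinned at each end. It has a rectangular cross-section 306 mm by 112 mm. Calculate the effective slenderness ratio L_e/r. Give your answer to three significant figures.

λ ≈ 211

For a rectangle r_min = b/√12 = 112/√12 = 32.33 mm
L_e = K·L = 1 × 6.82 m = 6.820 m = 6820.0 mm
λ = L_e / r_min = 6820.0 / 32.33 = 211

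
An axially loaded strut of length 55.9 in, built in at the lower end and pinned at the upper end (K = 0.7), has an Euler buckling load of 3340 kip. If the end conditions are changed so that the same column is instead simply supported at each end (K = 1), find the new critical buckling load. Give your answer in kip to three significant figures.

P_cr ∝ 1/K², so P_cr,new = P_cr,old × (K_old/K_new)² = 3340 × (0.7/1)²
= 3340 × 0.4900 = 1640 kip

P_cr ≈ 1640 kip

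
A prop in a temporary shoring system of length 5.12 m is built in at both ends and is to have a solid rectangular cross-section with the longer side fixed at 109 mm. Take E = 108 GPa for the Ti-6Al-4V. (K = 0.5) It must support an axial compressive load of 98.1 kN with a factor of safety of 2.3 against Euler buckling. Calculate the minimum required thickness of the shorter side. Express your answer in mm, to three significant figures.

Required P_cr = n·P = 2.3 × 98.1 = 225.6 kN
L_e = K·L = 0.5 × 5.12 = 2.560 m
Required I = P_cr·L_e²/(π²E) = 2.256×10^5 × 2.560² / (π² × 1.08×10^11) = 1.387×10^-6 m⁴
I_req = 1.387×10^6 mm⁴
Rectangle, weak axis: I_min = h·b³/12 with h = 109 mm fixed  ⇒  b = (12I/h)^(1/3) = 53.5 mm

b ≈ 53.5 mm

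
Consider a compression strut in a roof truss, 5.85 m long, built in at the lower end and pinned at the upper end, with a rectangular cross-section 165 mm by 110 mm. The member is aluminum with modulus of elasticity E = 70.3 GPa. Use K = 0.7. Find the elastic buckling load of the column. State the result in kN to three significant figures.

P_cr ≈ 757 kN

Buckling occurs about the weak axis: I_min = h·b³/12 with b = 110 mm (the shorter side).
I_min = 165×110³/12 = 1.830×10^7 mm⁴
I = 1.830×10^7 mm⁴ = 1.830×10^-5 m⁴
Effective length L_e = K·L = 0.7 × 5.85 = 4.095 m
P_cr = π²EI / L_e² = π² × 70.3×10⁹ × 1.830×10^-5 / 4.095² = 7.572×10^5 N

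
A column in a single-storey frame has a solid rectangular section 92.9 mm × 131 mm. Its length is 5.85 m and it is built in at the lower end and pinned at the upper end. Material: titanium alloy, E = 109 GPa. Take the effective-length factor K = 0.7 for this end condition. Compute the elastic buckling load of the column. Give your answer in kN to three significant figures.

Buckling occurs about the weak axis: I_min = h·b³/12 with b = 92.9 mm (the shorter side).
I_min = 131×92.9³/12 = 8.753×10^6 mm⁴
I = 8.753×10^6 mm⁴ = 8.753×10^-6 m⁴
Effective length L_e = K·L = 0.7 × 5.85 = 4.095 m
P_cr = π²EI / L_e² = π² × 109×10⁹ × 8.753×10^-6 / 4.095² = 5.615×10^5 N

P_cr ≈ 562 kN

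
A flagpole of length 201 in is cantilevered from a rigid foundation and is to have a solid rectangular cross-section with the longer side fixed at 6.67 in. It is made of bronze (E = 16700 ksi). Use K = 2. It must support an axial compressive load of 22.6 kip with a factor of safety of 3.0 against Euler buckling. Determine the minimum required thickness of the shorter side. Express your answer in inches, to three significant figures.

Required P_cr = n·P = 3.0 × 22.6 = 67.80 kip
L_e = K·L = 2 × 201 = 402.0 in
Required I = P_cr·L_e²/(π²E) = 6.780×10^4 × 402.0² / (π² × 1.67×10^7) = 66.48 in⁴
Rectangle, weak axis: I_min = h·b³/12 with h = 6.67 in fixed  ⇒  b = (12I/h)^(1/3) = 4.93 in

b ≈ 4.93 in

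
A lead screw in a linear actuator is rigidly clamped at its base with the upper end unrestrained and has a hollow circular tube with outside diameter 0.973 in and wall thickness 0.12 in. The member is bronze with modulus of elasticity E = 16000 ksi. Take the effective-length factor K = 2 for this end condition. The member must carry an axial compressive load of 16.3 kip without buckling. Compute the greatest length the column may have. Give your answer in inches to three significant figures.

Inner diameter d_i = 0.973 − 2×0.12 = 0.7330 in
I = π(d_o⁴ − d_i⁴)/64 = π(0.973⁴ − 0.7330⁴)/64 = 2.983×10^-2 in⁴
At the buckling limit P_cr = P = 1.630×10^4 lb
From P_cr = π²EI/(K·L)²:  L = (1/K)·√(π²EI/P_cr) = (1/2)·√(π²×1.60×10^7×2.983×10^-2/1.630×10^4)
L = 8.50 in

L_max ≈ 8.50 in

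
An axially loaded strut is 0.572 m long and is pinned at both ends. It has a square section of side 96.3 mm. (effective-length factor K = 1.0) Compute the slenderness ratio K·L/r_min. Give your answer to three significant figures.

For a square r = a/√12 = 96.3/√12 = 27.80 mm
L_e = K·L = 1 × 0.572 m = 0.5720 m = 572.00 mm
λ = L_e / r_min = 572.00 / 27.80 = 20.6

λ ≈ 20.6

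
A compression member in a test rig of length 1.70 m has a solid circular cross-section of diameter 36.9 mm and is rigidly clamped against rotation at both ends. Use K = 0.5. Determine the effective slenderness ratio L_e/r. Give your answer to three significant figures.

For a solid circle r = d/4 = 36.9/4 = 9.225 mm
L_e = K·L = 0.5 × 1.70 m = 0.8500 m = 850.00 mm
λ = L_e / r_min = 850.00 / 9.225 = 92.1

λ ≈ 92.1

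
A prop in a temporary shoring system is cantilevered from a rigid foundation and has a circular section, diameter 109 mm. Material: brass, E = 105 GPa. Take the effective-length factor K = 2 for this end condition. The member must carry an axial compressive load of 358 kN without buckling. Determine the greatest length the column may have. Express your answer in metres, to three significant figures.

I = πd⁴/64 = π×109⁴/64 = 6.929×10^6 mm⁴
I = 6.929×10^-6 m⁴
At the buckling limit P_cr = P = 3.580×10^5 N
From P_cr = π²EI/(K·L)²:  L = (1/K)·√(π²EI/P_cr) = (1/2)·√(π²×1.05×10^11×6.929×10^-6/3.580×10^5)
L = 2.24 m

L_max ≈ 2.24 m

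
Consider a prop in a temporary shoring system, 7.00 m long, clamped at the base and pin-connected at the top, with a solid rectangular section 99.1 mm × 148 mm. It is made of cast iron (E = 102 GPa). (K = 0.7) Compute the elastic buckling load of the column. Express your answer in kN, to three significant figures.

Buckling occurs about the weak axis: I_min = h·b³/12 with b = 99.1 mm (the shorter side).
I_min = 148×99.1³/12 = 1.200×10^7 mm⁴
I = 1.200×10^7 mm⁴ = 1.200×10^-5 m⁴
Effective length L_e = K·L = 0.7 × 7.00 = 4.900 m
P_cr = π²EI / L_e² = π² × 102×10⁹ × 1.200×10^-5 / 4.900² = 5.033×10^5 N

P_cr ≈ 503 kN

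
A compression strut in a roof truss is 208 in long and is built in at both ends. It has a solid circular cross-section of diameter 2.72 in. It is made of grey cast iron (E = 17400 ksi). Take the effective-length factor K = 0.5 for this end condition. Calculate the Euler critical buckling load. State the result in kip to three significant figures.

I = πd⁴/64 = π×2.72⁴/64 = 2.687 in⁴
Effective length L_e = K·L = 0.5 × 208 = 104.0 in
P_cr = π²EI / L_e² = π² × 17400×10³ × 2.687 / 104.0² = 4.266×10^4 lb

P_cr ≈ 42.7 kip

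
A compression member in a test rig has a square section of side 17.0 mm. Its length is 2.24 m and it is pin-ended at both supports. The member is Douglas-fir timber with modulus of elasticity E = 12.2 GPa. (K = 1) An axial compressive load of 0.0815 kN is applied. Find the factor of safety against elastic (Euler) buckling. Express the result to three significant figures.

I = a⁴/12 = 17.0⁴/12 = 6.960×10^3 mm⁴
I = 6.960×10^3 mm⁴ = 6.960×10^-9 m⁴
Effective length L_e = K·L = 1 × 2.24 = 2.240 m
P_cr = π²EI / L_e² = π² × 12.2×10⁹ × 6.960×10^-9 / 2.240² = 167.0 N
Factor of safety n = P_cr / P = 0.16702 / 0.0815 = 2.05

n ≈ 2.05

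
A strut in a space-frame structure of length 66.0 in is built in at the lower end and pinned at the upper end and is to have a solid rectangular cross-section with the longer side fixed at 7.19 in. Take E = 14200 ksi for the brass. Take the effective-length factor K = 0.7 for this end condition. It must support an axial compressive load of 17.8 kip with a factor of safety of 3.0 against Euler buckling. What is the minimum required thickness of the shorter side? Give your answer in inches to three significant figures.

Required P_cr = n·P = 3.0 × 17.8 = 53.40 kip
L_e = K·L = 0.7 × 66.0 = 46.20 in
Required I = P_cr·L_e²/(π²E) = 5.340×10^4 × 46.20² / (π² × 1.42×10^7) = 0.8133 in⁴
Rectangle, weak axis: I_min = h·b³/12 with h = 7.19 in fixed  ⇒  b = (12I/h)^(1/3) = 1.11 in

b ≈ 1.11 in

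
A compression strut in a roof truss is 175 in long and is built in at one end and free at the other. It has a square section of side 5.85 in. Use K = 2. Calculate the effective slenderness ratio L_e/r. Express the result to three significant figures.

For a square r = a/√12 = 5.85/√12 = 1.689 in
L_e = K·L = 2 × 175 = 350.0 in
λ = L_e / r_min = 350.00 / 1.689 = 207

λ ≈ 207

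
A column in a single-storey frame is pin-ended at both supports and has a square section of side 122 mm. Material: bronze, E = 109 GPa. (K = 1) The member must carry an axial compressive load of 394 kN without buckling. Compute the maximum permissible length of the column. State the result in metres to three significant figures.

L_max ≈ 7.10 m

I = a⁴/12 = 122⁴/12 = 1.846×10^7 mm⁴
I = 1.846×10^-5 m⁴
At the buckling limit P_cr = P = 3.940×10^5 N
From P_cr = π²EI/(K·L)²:  L = (1/K)·√(π²EI/P_cr) = (1/1)·√(π²×1.09×10^11×1.846×10^-5/3.940×10^5)
L = 7.10 m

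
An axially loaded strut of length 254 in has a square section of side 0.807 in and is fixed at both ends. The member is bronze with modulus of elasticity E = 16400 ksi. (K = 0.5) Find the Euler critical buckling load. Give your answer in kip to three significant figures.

I = a⁴/12 = 0.807⁴/12 = 3.534×10^-2 in⁴
Effective length L_e = K·L = 0.5 × 254 = 127.0 in
P_cr = π²EI / L_e² = π² × 16400×10³ × 3.534×10^-2 / 127.0² = 354.7 lb

P_cr ≈ 0.355 kip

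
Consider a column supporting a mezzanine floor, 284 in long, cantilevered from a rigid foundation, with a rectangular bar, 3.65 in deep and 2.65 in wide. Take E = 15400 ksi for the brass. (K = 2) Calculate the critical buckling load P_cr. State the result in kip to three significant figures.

P_cr ≈ 2.67 kip

Buckling occurs about the weak axis: I_min = h·b³/12 with b = 2.65 in (the shorter side).
I_min = 3.65×2.65³/12 = 5.660 in⁴
Effective length L_e = K·L = 2 × 284 = 568.0 in
P_cr = π²EI / L_e² = π² × 15400×10³ × 5.660 / 568.0² = 2.667×10^3 lb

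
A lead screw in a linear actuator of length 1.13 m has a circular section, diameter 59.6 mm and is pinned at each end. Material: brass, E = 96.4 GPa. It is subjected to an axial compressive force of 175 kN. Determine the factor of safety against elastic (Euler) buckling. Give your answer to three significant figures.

n ≈ 2.64

I = πd⁴/64 = π×59.6⁴/64 = 6.194×10^5 mm⁴
I = 6.194×10^5 mm⁴ = 6.194×10^-7 m⁴
Effective length L_e = K·L = 1 × 1.13 = 1.130 m
P_cr = π²EI / L_e² = π² × 96.4×10⁹ × 6.194×10^-7 / 1.130² = 4.615×10^5 N
Factor of safety n = P_cr / P = 461.50 / 175 = 2.64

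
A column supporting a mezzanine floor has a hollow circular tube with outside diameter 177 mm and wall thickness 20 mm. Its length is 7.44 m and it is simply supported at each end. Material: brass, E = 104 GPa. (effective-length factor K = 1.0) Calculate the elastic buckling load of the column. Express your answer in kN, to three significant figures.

P_cr ≈ 573 kN

Inner diameter d_i = 177 − 2×20 = 137.0 mm
I = π(d_o⁴ − d_i⁴)/64 = π(177⁴ − 137.0⁴)/64 = 3.089×10^7 mm⁴
I = 3.089×10^7 mm⁴ = 3.089×10^-5 m⁴
Effective length L_e = K·L = 1 × 7.44 = 7.440 m
P_cr = π²EI / L_e² = π² × 104×10⁹ × 3.089×10^-5 / 7.440² = 5.728×10^5 N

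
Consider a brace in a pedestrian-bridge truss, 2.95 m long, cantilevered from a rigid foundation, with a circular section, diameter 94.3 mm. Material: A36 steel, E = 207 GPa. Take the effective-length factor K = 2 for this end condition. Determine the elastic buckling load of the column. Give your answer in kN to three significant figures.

I = πd⁴/64 = π×94.3⁴/64 = 3.882×10^6 mm⁴
I = 3.882×10^6 mm⁴ = 3.882×10^-6 m⁴
Effective length L_e = K·L = 2 × 2.95 = 5.900 m
P_cr = π²EI / L_e² = π² × 207×10⁹ × 3.882×10^-6 / 5.900² = 2.278×10^5 N

P_cr ≈ 228 kN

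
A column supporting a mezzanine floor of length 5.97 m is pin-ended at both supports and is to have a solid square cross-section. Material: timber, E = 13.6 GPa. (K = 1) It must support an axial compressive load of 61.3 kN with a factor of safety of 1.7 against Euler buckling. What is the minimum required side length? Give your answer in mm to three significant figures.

Required P_cr = n·P = 1.7 × 61.3 = 104.2 kN
L_e = K·L = 1 × 5.97 = 5.970 m
Required I = P_cr·L_e²/(π²E) = 1.042×10^5 × 5.970² / (π² × 1.36×10^10) = 2.767×10^-5 m⁴
I_req = 2.767×10^7 mm⁴
Solid square: I = a⁴/12  ⇒  a = (12I)^(1/4) = (12×2.767×10^7)^(1/4) = 135 mm

a ≈ 135 mm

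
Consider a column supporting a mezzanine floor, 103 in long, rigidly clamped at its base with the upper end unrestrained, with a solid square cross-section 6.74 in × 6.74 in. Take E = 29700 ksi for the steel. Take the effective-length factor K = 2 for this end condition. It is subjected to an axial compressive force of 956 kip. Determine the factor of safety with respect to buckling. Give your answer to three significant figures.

n ≈ 1.24

I = a⁴/12 = 6.74⁴/12 = 172.0 in⁴
Effective length L_e = K·L = 2 × 103 = 206.0 in
P_cr = π²EI / L_e² = π² × 29700×10³ × 172.0 / 206.0² = 1.188×10^6 lb
Factor of safety n = P_cr / P = 1187.9 / 956 = 1.24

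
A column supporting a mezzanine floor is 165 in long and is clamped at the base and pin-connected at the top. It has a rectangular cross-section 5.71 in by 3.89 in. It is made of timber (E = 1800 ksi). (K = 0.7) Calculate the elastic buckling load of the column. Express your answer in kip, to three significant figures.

Buckling occurs about the weak axis: I_min = h·b³/12 with b = 3.89 in (the shorter side).
I_min = 5.71×3.89³/12 = 28.01 in⁴
Effective length L_e = K·L = 0.7 × 165 = 115.5 in
P_cr = π²EI / L_e² = π² × 1800×10³ × 28.01 / 115.5² = 3.730×10^4 lb

P_cr ≈ 37.3 kip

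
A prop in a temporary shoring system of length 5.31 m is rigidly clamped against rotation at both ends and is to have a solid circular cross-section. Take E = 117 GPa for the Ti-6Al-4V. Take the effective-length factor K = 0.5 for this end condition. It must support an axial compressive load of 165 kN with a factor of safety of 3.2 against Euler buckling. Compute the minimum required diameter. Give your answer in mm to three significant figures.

Required P_cr = n·P = 3.2 × 165 = 528.0 kN
L_e = K·L = 0.5 × 5.31 = 2.655 m
Required I = P_cr·L_e²/(π²E) = 5.280×10^5 × 2.655² / (π² × 1.17×10^11) = 3.223×10^-6 m⁴
I_req = 3.223×10^6 mm⁴
Solid circle: I = πd⁴/64  ⇒  d = (64I/π)^(1/4) = (64×3.223×10^6/π)^(1/4) = 90.0 mm

d ≈ 90.0 mm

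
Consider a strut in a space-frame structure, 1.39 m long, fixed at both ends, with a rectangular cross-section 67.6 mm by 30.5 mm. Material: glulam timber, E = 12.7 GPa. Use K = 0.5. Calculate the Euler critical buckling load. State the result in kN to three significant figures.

P_cr ≈ 41.5 kN

Buckling occurs about the weak axis: I_min = h·b³/12 with b = 30.5 mm (the shorter side).
I_min = 67.6×30.5³/12 = 1.598×10^5 mm⁴
I = 1.598×10^5 mm⁴ = 1.598×10^-7 m⁴
Effective length L_e = K·L = 0.5 × 1.39 = 0.6950 m
P_cr = π²EI / L_e² = π² × 12.7×10⁹ × 1.598×10^-7 / 0.6950² = 4.148×10^4 N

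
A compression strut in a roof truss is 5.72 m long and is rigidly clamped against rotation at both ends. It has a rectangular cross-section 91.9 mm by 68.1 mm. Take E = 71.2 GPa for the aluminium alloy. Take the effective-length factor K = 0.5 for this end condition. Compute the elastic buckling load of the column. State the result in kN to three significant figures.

P_cr ≈ 208 kN

Buckling occurs about the weak axis: I_min = h·b³/12 with b = 68.1 mm (the shorter side).
I_min = 91.9×68.1³/12 = 2.419×10^6 mm⁴
I = 2.419×10^6 mm⁴ = 2.419×10^-6 m⁴
Effective length L_e = K·L = 0.5 × 5.72 = 2.860 m
P_cr = π²EI / L_e² = π² × 71.2×10⁹ × 2.419×10^-6 / 2.860² = 2.078×10^5 N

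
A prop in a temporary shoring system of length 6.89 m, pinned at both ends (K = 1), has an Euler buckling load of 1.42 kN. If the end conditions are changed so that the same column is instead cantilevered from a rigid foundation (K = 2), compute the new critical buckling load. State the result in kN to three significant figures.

P_cr ≈ 0.355 kN

P_cr ∝ 1/K², so P_cr,new = P_cr,old × (K_old/K_new)² = 1.42 × (1/2)²
= 1.42 × 0.2500 = 0.355 kN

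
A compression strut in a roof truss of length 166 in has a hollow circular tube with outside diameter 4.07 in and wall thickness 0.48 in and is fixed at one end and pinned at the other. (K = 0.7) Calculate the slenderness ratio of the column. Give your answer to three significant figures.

λ ≈ 90.7

Inner diameter d_i = 4.07 − 2×0.48 = 3.110 in
I = π(d_o⁴ − d_i⁴)/64 = π(4.07⁴ − 3.110⁴)/64 = 8.877 in⁴
A = 5.414 in²;  r_min = √(I/A) = √(8.877/5.414) = 1.281 in
L_e = K·L = 0.7 × 166 = 116.2 in
λ = L_e / r_min = 116.20 / 1.281 = 90.7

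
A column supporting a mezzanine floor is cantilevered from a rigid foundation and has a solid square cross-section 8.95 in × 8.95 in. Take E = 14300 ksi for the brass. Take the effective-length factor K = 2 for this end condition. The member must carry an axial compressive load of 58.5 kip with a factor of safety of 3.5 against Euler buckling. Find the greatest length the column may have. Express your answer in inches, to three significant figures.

I = a⁴/12 = 8.95⁴/12 = 534.7 in⁴
Required critical load P_cr = n·P = 3.5 × 58.5 = 204.8 kip = 2.047×10^5 lb
From P_cr = π²EI/(K·L)²:  L = (1/K)·√(π²EI/P_cr) = (1/2)·√(π²×1.43×10^7×534.7/2.047×10^5)
L = 304 in

L_max ≈ 304 in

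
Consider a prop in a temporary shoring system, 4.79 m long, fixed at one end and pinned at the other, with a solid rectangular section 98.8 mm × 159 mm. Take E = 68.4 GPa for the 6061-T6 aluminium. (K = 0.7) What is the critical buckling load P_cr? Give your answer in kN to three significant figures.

Buckling occurs about the weak axis: I_min = h·b³/12 with b = 98.8 mm (the shorter side).
I_min = 159×98.8³/12 = 1.278×10^7 mm⁴
I = 1.278×10^7 mm⁴ = 1.278×10^-5 m⁴
Effective length L_e = K·L = 0.7 × 4.79 = 3.353 m
P_cr = π²EI / L_e² = π² × 68.4×10⁹ × 1.278×10^-5 / 3.353² = 7.673×10^5 N

P_cr ≈ 767 kN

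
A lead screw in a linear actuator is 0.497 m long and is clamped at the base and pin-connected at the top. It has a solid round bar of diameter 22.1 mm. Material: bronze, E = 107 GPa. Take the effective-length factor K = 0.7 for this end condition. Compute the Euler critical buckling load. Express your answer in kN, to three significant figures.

P_cr ≈ 102 kN

I = πd⁴/64 = π×22.1⁴/64 = 1.171×10^4 mm⁴
I = 1.171×10^4 mm⁴ = 1.171×10^-8 m⁴
Effective length L_e = K·L = 0.7 × 0.497 = 0.3479 m
P_cr = π²EI / L_e² = π² × 107×10⁹ × 1.171×10^-8 / 0.3479² = 1.022×10^5 N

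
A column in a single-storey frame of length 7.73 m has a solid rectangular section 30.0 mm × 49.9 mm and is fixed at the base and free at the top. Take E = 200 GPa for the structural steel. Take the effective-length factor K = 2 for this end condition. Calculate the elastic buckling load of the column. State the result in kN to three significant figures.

P_cr ≈ 0.927 kN

Buckling occurs about the weak axis: I_min = h·b³/12 with b = 30.0 mm (the shorter side).
I_min = 49.9×30.0³/12 = 1.123×10^5 mm⁴
I = 1.123×10^5 mm⁴ = 1.123×10^-7 m⁴
Effective length L_e = K·L = 2 × 7.73 = 15.46 m
P_cr = π²EI / L_e² = π² × 200×10⁹ × 1.123×10^-7 / 15.46² = 927.2 N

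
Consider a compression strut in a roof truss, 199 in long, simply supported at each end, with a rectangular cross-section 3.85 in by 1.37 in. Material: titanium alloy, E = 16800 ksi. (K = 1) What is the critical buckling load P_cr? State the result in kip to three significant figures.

Buckling occurs about the weak axis: I_min = h·b³/12 with b = 1.37 in (the shorter side).
I_min = 3.85×1.37³/12 = 0.8250 in⁴
Effective length L_e = K·L = 1 × 199 = 199.0 in
P_cr = π²EI / L_e² = π² × 16800×10³ × 0.8250 / 199.0² = 3.454×10^3 lb

P_cr ≈ 3.45 kip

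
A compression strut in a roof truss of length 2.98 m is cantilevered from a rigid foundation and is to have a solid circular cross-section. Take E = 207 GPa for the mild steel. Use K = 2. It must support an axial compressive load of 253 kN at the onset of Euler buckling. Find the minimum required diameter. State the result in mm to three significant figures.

d ≈ 97.3 mm

L_e = K·L = 2 × 2.98 = 5.960 m
Required I = P_cr·L_e²/(π²E) = 2.530×10^5 × 5.960² / (π² × 2.07×10^11) = 4.399×10^-6 m⁴
I_req = 4.399×10^6 mm⁴
Solid circle: I = πd⁴/64  ⇒  d = (64I/π)^(1/4) = (64×4.399×10^6/π)^(1/4) = 97.3 mm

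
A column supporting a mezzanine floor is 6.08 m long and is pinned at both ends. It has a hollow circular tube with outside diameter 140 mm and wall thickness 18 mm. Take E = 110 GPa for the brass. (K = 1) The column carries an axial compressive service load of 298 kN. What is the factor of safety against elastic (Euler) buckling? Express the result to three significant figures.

Inner diameter d_i = 140 − 2×18 = 104.0 mm
I = π(d_o⁴ − d_i⁴)/64 = π(140⁴ − 104.0⁴)/64 = 1.311×10^7 mm⁴
I = 1.311×10^7 mm⁴ = 1.311×10^-5 m⁴
Effective length L_e = K·L = 1 × 6.08 = 6.080 m
P_cr = π²EI / L_e² = π² × 110×10⁹ × 1.311×10^-5 / 6.080² = 3.852×10^5 N
Factor of safety n = P_cr / P = 385.17 / 298 = 1.29

n ≈ 1.29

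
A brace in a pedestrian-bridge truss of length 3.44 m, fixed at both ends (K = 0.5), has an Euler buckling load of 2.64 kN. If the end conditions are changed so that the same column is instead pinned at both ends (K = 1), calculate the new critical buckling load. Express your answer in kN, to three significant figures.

P_cr ∝ 1/K², so P_cr,new = P_cr,old × (K_old/K_new)² = 2.64 × (0.5/1)²
= 2.64 × 0.2500 = 0.660 kN

P_cr ≈ 0.660 kN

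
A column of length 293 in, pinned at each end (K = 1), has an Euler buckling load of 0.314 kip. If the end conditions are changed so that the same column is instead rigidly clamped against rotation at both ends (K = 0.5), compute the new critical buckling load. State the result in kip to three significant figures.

P_cr ≈ 1.26 kip

P_cr ∝ 1/K², so P_cr,new = P_cr,old × (K_old/K_new)² = 0.314 × (1/0.5)²
= 0.314 × 4.000 = 1.26 kip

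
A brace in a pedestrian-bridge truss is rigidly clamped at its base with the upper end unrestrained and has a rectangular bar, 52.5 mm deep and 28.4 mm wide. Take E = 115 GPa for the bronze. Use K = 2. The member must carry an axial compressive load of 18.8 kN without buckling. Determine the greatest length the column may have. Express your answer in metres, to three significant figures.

L_max ≈ 1.23 m

Buckling occurs about the weak axis: I_min = h·b³/12 with b = 28.4 mm (the shorter side).
I_min = 52.5×28.4³/12 = 1.002×10^5 mm⁴
I = 1.002×10^-7 m⁴
At the buckling limit P_cr = P = 1.880×10^4 N
From P_cr = π²EI/(K·L)²:  L = (1/K)·√(π²EI/P_cr) = (1/2)·√(π²×1.15×10^11×1.002×10^-7/1.880×10^4)
L = 1.23 m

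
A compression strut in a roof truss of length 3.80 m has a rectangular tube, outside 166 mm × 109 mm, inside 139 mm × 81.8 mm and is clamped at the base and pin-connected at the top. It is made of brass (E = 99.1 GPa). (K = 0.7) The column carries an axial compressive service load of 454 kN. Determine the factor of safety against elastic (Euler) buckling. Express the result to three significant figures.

n ≈ 3.52

Weak-axis I_min = (h_o·b_o³ − h_i·b_i³)/12 with b_o = 109, b_i = 81.80 mm (shorter outer/inner sides).
I_min = (166×109³ − 139.0×81.80³)/12 = 1.157×10^7 mm⁴
I = 1.157×10^7 mm⁴ = 1.157×10^-5 m⁴
Effective length L_e = K·L = 0.7 × 3.80 = 2.660 m
P_cr = π²EI / L_e² = π² × 99.1×10⁹ × 1.157×10^-5 / 2.660² = 1.600×10^6 N
Factor of safety n = P_cr / P = 1600.0 / 454 = 3.52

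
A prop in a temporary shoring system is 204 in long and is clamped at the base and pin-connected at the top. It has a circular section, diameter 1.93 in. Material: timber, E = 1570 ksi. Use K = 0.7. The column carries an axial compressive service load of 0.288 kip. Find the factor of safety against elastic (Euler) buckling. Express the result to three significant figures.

I = πd⁴/64 = π×1.93⁴/64 = 0.6811 in⁴
Effective length L_e = K·L = 0.7 × 204 = 142.8 in
P_cr = π²EI / L_e² = π² × 1570×10³ × 0.6811 / 142.8² = 517.5 lb
Factor of safety n = P_cr / P = 0.51754 / 0.288 = 1.80

n ≈ 1.80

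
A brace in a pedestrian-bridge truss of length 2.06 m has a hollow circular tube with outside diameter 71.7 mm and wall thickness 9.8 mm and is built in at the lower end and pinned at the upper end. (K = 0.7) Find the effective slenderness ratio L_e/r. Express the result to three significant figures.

λ ≈ 65.1

Inner diameter d_i = 71.7 − 2×9.8 = 52.10 mm
I = π(d_o⁴ − d_i⁴)/64 = π(71.7⁴ − 52.10⁴)/64 = 9.356×10^5 mm⁴
A = 1.906×10^3 mm²;  r_min = √(I/A) = √(9.356×10^5/1.906×10^3) = 22.16 mm
L_e = K·L = 0.7 × 2.06 m = 1.442 m = 1442.0 mm
λ = L_e / r_min = 1442.0 / 22.16 = 65.1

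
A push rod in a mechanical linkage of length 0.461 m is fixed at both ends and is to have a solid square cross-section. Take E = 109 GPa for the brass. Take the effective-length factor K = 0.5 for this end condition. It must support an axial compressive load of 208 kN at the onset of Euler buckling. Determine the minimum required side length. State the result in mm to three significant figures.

a ≈ 18.7 mm

L_e = K·L = 0.5 × 0.461 = 0.2305 m
Required I = P_cr·L_e²/(π²E) = 2.080×10^5 × 0.2305² / (π² × 1.09×10^11) = 1.027×10^-8 m⁴
I_req = 1.027×10^4 mm⁴
Solid square: I = a⁴/12  ⇒  a = (12I)^(1/4) = (12×1.027×10^4)^(1/4) = 18.7 mm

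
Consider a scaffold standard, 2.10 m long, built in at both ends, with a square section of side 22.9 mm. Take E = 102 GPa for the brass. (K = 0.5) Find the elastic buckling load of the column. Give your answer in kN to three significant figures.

P_cr ≈ 20.9 kN

I = a⁴/12 = 22.9⁴/12 = 2.292×10^4 mm⁴
I = 2.292×10^4 mm⁴ = 2.292×10^-8 m⁴
Effective length L_e = K·L = 0.5 × 2.10 = 1.050 m
P_cr = π²EI / L_e² = π² × 102×10⁹ × 2.292×10^-8 / 1.050² = 2.093×10^4 N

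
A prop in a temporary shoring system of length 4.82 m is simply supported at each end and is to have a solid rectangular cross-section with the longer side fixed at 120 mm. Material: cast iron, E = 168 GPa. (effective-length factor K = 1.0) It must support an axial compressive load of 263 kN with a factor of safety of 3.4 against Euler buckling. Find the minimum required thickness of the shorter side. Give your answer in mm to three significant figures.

Required P_cr = n·P = 3.4 × 263 = 894.2 kN
L_e = K·L = 1 × 4.82 = 4.820 m
Required I = P_cr·L_e²/(π²E) = 8.942×10^5 × 4.820² / (π² × 1.68×10^11) = 1.253×10^-5 m⁴
I_req = 1.253×10^7 mm⁴
Rectangle, weak axis: I_min = h·b³/12 with h = 120 mm fixed  ⇒  b = (12I/h)^(1/3) = 108 mm

b ≈ 108 mm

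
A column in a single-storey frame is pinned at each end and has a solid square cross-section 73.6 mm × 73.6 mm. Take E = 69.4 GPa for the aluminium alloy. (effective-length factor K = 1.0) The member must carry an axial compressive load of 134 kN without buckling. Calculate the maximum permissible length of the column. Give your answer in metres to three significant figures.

I = a⁴/12 = 73.6⁴/12 = 2.445×10^6 mm⁴
I = 2.445×10^-6 m⁴
At the buckling limit P_cr = P = 1.340×10^5 N
From P_cr = π²EI/(K·L)²:  L = (1/K)·√(π²EI/P_cr) = (1/1)·√(π²×6.94×10^10×2.445×10^-6/1.340×10^5)
L = 3.54 m

L_max ≈ 3.54 m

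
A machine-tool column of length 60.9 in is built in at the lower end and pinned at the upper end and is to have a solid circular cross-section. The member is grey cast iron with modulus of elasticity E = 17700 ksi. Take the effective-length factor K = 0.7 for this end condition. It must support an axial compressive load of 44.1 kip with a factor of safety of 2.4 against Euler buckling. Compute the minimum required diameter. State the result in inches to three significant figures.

d ≈ 2.18 in

Required P_cr = n·P = 2.4 × 44.1 = 105.8 kip
L_e = K·L = 0.7 × 60.9 = 42.63 in
Required I = P_cr·L_e²/(π²E) = 1.058×10^5 × 42.63² / (π² × 1.77×10^7) = 1.101 in⁴
Solid circle: I = πd⁴/64  ⇒  d = (64I/π)^(1/4) = (64×1.101/π)^(1/4) = 2.18 in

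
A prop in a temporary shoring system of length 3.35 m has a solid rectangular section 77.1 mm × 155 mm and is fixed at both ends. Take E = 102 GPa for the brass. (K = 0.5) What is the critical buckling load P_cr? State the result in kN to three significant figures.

Buckling occurs about the weak axis: I_min = h·b³/12 with b = 77.1 mm (the shorter side).
I_min = 155×77.1³/12 = 5.920×10^6 mm⁴
I = 5.920×10^6 mm⁴ = 5.920×10^-6 m⁴
Effective length L_e = K·L = 0.5 × 3.35 = 1.675 m
P_cr = π²EI / L_e² = π² × 102×10⁹ × 5.920×10^-6 / 1.675² = 2.124×10^6 N

P_cr ≈ 2120 kN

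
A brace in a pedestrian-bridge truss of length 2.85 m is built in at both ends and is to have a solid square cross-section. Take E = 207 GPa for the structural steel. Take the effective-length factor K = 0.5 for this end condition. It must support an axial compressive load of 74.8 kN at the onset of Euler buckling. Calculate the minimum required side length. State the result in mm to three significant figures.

a ≈ 30.7 mm

L_e = K·L = 0.5 × 2.85 = 1.425 m
Required I = P_cr·L_e²/(π²E) = 7.480×10^4 × 1.425² / (π² × 2.07×10^11) = 7.435×10^-8 m⁴
I_req = 7.435×10^4 mm⁴
Solid square: I = a⁴/12  ⇒  a = (12I)^(1/4) = (12×7.435×10^4)^(1/4) = 30.7 mm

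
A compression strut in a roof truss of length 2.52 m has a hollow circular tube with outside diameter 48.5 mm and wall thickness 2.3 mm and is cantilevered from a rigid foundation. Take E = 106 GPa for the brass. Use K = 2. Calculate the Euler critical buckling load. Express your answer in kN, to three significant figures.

P_cr ≈ 3.68 kN

Inner diameter d_i = 48.5 − 2×2.3 = 43.90 mm
I = π(d_o⁴ − d_i⁴)/64 = π(48.5⁴ − 43.90⁴)/64 = 8.929×10^4 mm⁴
I = 8.929×10^4 mm⁴ = 8.929×10^-8 m⁴
Effective length L_e = K·L = 2 × 2.52 = 5.040 m
P_cr = π²EI / L_e² = π² × 106×10⁹ × 8.929×10^-8 / 5.040² = 3.677×10^3 N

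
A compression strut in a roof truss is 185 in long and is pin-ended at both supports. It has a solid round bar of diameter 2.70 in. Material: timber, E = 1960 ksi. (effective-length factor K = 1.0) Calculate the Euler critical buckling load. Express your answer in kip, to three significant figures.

I = πd⁴/64 = π×2.70⁴/64 = 2.609 in⁴
Effective length L_e = K·L = 1 × 185 = 185.0 in
P_cr = π²EI / L_e² = π² × 1960×10³ × 2.609 / 185.0² = 1.474×10^3 lb

P_cr ≈ 1.47 kip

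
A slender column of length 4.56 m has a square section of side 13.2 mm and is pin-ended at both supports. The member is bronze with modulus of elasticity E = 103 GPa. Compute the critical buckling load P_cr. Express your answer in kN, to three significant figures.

P_cr ≈ 0.124 kN

I = a⁴/12 = 13.2⁴/12 = 2.530×10^3 mm⁴
I = 2.530×10^3 mm⁴ = 2.530×10^-9 m⁴
Effective length L_e = K·L = 1 × 4.56 = 4.560 m
P_cr = π²EI / L_e² = π² × 103×10⁹ × 2.530×10^-9 / 4.560² = 123.7 N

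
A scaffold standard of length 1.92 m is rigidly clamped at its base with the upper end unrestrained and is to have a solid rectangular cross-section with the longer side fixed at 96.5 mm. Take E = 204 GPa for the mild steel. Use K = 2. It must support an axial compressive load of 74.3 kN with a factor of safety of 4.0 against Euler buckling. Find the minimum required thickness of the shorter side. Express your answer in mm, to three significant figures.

Required P_cr = n·P = 4.0 × 74.3 = 297.2 kN
L_e = K·L = 2 × 1.92 = 3.840 m
Required I = P_cr·L_e²/(π²E) = 2.972×10^5 × 3.840² / (π² × 2.04×10^11) = 2.177×10^-6 m⁴
I_req = 2.177×10^6 mm⁴
Rectangle, weak axis: I_min = h·b³/12 with h = 96.5 mm fixed  ⇒  b = (12I/h)^(1/3) = 64.7 mm

b ≈ 64.7 mm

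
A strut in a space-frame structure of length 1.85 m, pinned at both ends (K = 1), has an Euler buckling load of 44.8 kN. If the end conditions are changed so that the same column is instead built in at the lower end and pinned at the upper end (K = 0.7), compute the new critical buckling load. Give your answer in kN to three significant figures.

P_cr ∝ 1/K², so P_cr,new = P_cr,old × (K_old/K_new)² = 44.8 × (1/0.7)²
= 44.8 × 2.041 = 91.4 kN

P_cr ≈ 91.4 kN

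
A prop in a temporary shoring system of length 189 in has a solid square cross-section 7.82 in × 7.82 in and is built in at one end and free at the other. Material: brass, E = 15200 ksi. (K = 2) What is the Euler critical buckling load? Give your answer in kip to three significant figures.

P_cr ≈ 327 kip

I = a⁴/12 = 7.82⁴/12 = 311.6 in⁴
Effective length L_e = K·L = 2 × 189 = 378.0 in
P_cr = π²EI / L_e² = π² × 15200×10³ × 311.6 / 378.0² = 3.272×10^5 lb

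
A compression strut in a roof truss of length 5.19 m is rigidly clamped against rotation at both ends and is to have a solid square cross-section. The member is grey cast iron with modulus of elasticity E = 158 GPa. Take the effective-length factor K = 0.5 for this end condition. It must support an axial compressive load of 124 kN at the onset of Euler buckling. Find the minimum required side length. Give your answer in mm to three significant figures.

a ≈ 50.3 mm

L_e = K·L = 0.5 × 5.19 = 2.595 m
Required I = P_cr·L_e²/(π²E) = 1.240×10^5 × 2.595² / (π² × 1.58×10^11) = 5.355×10^-7 m⁴
I_req = 5.355×10^5 mm⁴
Solid square: I = a⁴/12  ⇒  a = (12I)^(1/4) = (12×5.355×10^5)^(1/4) = 50.3 mm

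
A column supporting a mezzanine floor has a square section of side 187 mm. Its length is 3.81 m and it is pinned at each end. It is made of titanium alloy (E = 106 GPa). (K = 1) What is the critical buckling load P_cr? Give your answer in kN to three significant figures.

P_cr ≈ 7340 kN

I = a⁴/12 = 187⁴/12 = 1.019×10^8 mm⁴
I = 1.019×10^8 mm⁴ = 1.019×10^-4 m⁴
Effective length L_e = K·L = 1 × 3.81 = 3.810 m
P_cr = π²EI / L_e² = π² × 106×10⁹ × 1.019×10^-4 / 3.810² = 7.344×10^6 N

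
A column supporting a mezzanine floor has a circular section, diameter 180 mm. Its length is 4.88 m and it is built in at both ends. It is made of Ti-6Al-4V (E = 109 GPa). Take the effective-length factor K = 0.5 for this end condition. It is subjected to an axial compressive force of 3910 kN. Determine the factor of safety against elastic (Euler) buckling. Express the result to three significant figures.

n ≈ 2.38

I = πd⁴/64 = π×180⁴/64 = 5.153×10^7 mm⁴
I = 5.153×10^7 mm⁴ = 5.153×10^-5 m⁴
Effective length L_e = K·L = 0.5 × 4.88 = 2.440 m
P_cr = π²EI / L_e² = π² × 109×10⁹ × 5.153×10^-5 / 2.440² = 9.311×10^6 N
Factor of safety n = P_cr / P = 9311.2 / 3910 = 2.38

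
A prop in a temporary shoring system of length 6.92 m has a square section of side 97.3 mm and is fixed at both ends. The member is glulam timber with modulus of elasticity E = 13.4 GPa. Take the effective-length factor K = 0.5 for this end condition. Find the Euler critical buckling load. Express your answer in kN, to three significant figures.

I = a⁴/12 = 97.3⁴/12 = 7.469×10^6 mm⁴
I = 7.469×10^6 mm⁴ = 7.469×10^-6 m⁴
Effective length L_e = K·L = 0.5 × 6.92 = 3.460 m
P_cr = π²EI / L_e² = π² × 13.4×10⁹ × 7.469×10^-6 / 3.460² = 8.251×10^4 N

P_cr ≈ 82.5 kN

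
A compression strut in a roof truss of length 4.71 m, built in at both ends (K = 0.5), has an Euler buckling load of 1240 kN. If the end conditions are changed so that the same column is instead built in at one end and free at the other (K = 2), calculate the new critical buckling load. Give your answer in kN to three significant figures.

P_cr ∝ 1/K², so P_cr,new = P_cr,old × (K_old/K_new)² = 1240 × (0.5/2)²
= 1240 × 0.06250 = 77.5 kN

P_cr ≈ 77.5 kN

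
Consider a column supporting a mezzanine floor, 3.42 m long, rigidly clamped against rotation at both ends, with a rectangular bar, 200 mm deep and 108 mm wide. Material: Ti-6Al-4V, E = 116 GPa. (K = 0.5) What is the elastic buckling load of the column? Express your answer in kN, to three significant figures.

Buckling occurs about the weak axis: I_min = h·b³/12 with b = 108 mm (the shorter side).
I_min = 200×108³/12 = 2.100×10^7 mm⁴
I = 2.100×10^7 mm⁴ = 2.100×10^-5 m⁴
Effective length L_e = K·L = 0.5 × 3.42 = 1.710 m
P_cr = π²EI / L_e² = π² × 116×10⁹ × 2.100×10^-5 / 1.710² = 8.220×10^6 N

P_cr ≈ 8220 kN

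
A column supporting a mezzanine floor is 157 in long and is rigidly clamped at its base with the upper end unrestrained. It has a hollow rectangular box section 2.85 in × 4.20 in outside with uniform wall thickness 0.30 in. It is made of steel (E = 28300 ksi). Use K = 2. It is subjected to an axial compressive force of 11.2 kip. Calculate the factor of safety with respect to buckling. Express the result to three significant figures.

n ≈ 1.19

Inner dimensions: h_i = 4.20 − 2×0.30 = 3.600 in, b_i = 2.85 − 2×0.30 = 2.250 in
Weak-axis I_min = (h_o·b_o³ − h_i·b_i³)/12 with b_o = 2.85, b_i = 2.250 in (shorter outer/inner sides).
I_min = (4.20×2.85³ − 3.600×2.250³)/12 = 4.685 in⁴
Effective length L_e = K·L = 2 × 157 = 314.0 in
P_cr = π²EI / L_e² = π² × 28300×10³ × 4.685 / 314.0² = 1.327×10^4 lb
Factor of safety n = P_cr / P = 13.272 / 11.2 = 1.19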